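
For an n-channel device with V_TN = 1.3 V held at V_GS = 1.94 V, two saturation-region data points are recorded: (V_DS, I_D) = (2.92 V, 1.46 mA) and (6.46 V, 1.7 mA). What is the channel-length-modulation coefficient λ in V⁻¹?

λ = 0.0537 V⁻¹

With V_GS fixed, I_D ∝ (1 + λ V_DS) in saturation, so I_D2/I_D1 = (1 + λ V_DS2)/(1 + λ V_DS1).
1.7/1.46 = 1.164 = (1 + 6.46 λ)/(1 + 2.92 λ).
Solving: λ (I_D1 V_DS2 − I_D2 V_DS1) = I_D2 − I_D1, so λ = (1.7 − 1.46) / (1.46 × 6.46 − 1.7 × 2.92) = 0.24 / 4.47 = 0.0537 V⁻¹.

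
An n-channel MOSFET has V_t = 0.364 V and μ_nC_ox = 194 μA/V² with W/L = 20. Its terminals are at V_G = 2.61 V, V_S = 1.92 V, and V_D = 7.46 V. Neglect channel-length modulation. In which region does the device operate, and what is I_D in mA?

V_GS = V_G − V_S = 2.61 − 1.92 = 0.69 V; V_DS = V_D − V_S = 7.46 − 1.92 = 5.54 V.
k_n = μ_nC_ox · (W/L) = 3.88 mA/V².
V_ov = V_GS − V_t = 0.69 − 0.364 = 0.326 V.
Since V_DS = 5.54 V ≥ V_ov = 0.326 V, the device is in saturation.
I_D = ½ k_n V_ov² = 0.5 × 3.88 × 0.326² = 0.206 mA.

Saturation; I_D = 0.206 mA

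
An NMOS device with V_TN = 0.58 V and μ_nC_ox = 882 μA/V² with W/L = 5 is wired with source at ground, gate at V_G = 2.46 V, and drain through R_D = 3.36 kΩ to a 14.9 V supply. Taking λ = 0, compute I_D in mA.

V_GS = V_G = 2.46 V, so V_ov = 2.46 − 0.58 = 1.88 V.
k_n = μ_nC_ox · (W/L) = 4.41 mA/V².
Assume saturation: I_D = ½ k_n V_ov² = 0.5 × 4.41 × 1.88² = 7.79 mA, giving V_DS = V_DD − I_D R_D = 14.9 − 7.79 × 3.36 = -11.3 V.
But -11.3 V < V_ov = 1.88 V, so the device is actually in triode.
In triode I_D = k_n[V_ov V_DS − ½ V_DS²] and I_D = (V_DD − V_DS)/R_D. Equating: 7.41 V_DS² − 28.86 V_DS + 14.9 = 0, giving V_DS = 0.613 V (the root below V_ov).
I_D = (14.9 − 0.613) / 3.36 = 4.25 mA.

I_D = 4.25 mA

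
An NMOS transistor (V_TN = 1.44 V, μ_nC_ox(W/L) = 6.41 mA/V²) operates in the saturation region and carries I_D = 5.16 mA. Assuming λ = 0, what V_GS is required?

V_GS = 2.71 V

In saturation I_D = ½ k_n (V_GS − V_TN)², so V_GS − V_TN = √(2 I_D / k_n) = √(2 × 5.16 / 6.41) = 1.27 V.
V_GS = 1.44 + 1.27 = 2.71 V.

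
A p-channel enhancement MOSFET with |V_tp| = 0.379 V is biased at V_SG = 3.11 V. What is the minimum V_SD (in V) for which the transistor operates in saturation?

V_SD,sat = 2.73 V

The boundary between triode and saturation is V_SD = V_SG − |V_tp| = V_ov.
V_ov = 3.11 − 0.379 = 2.73 V.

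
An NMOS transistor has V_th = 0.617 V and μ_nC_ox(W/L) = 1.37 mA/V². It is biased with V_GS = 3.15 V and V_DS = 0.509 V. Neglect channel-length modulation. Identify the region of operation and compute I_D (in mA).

V_ov = V_GS − V_th = 3.15 − 0.617 = 2.53 V.
Since V_DS = 0.509 V < V_ov = 2.53 V, the device is in the triode region.
I_D = k_n [V_ov · V_DS − ½ V_DS²] = 1.37 × [2.53 × 0.509 − 0.5 × 0.509²] = 1.59 mA.

Triode; I_D = 1.59 mA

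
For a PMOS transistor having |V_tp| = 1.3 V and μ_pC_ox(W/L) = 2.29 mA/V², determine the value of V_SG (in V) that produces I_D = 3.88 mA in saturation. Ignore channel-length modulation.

V_SG = 3.14 V

In saturation I_D = ½ k_p (V_SG − |V_tp|)², so V_SG − |V_tp| = √(2 I_D / k_p) = √(2 × 3.88 / 2.29) = 1.84 V.
V_SG = 1.3 + 1.84 = 3.14 V.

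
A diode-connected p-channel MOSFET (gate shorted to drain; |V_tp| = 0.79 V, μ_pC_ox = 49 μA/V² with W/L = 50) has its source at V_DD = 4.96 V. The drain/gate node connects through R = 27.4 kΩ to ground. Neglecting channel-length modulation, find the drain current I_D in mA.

I_D = 0.140 mA

With gate tied to drain, V_SG = V_SD ≥ V_SG − |V_tp|, so the device is in saturation.
k_p = μ_pC_ox · (W/L) = 2.45 mA/V².
KCL at the drain: ½ k_p (V_SG − |V_tp|)² = (V_DD − V_SG)/R.
Let x = V_SG − 0.79. Then 33.6 x² + x − 4.17 = 0, giving x = 0.338 V (positive root), so V_SG = 1.13 V.
I_D = (V_DD − V_SG)/R = (4.96 − 1.13) / 27.4 = 0.14 mA.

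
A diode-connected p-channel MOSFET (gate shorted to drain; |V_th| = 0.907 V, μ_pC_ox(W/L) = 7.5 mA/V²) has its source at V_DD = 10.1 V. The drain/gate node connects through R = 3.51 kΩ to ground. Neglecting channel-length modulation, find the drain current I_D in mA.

I_D = 2.39 mA

With gate tied to drain, V_SG = V_SD ≥ V_SG − |V_th|, so the device is in saturation.
KCL at the drain: ½ k_p (V_SG − |V_th|)² = (V_DD − V_SG)/R.
Let x = V_SG − 0.907. Then 13.2 x² + x − 9.193 = 0, giving x = 0.799 V (positive root), so V_SG = 1.71 V.
I_D = (V_DD − V_SG)/R = (10.1 − 1.71) / 3.51 = 2.39 mA.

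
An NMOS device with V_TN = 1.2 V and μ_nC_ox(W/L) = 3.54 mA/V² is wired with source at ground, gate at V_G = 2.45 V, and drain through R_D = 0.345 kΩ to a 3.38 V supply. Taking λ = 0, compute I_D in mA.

V_GS = V_G = 2.45 V, so V_ov = 2.45 − 1.2 = 1.25 V.
Assume saturation: I_D = ½ k_n V_ov² = 0.5 × 3.54 × 1.25² = 2.77 mA, giving V_DS = V_DD − I_D R_D = 3.38 − 2.77 × 0.345 = 2.43 V.
V_DS = 2.43 V ≥ V_ov = 1.25 V, confirming saturation.

I_D = 2.77 mA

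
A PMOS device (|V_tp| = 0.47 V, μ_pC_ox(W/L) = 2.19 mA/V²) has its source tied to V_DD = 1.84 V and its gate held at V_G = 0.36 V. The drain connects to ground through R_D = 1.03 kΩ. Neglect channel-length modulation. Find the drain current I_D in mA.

I_D = 1.05 mA

V_SG = V_DD − V_G = 1.84 − 0.36 = 1.48 V, so V_ov = 1.48 − 0.47 = 1.01 V.
Assume saturation: I_D = ½ k_p V_ov² = 0.5 × 2.19 × 1.01² = 1.12 mA, giving V_SD = V_DD − I_D R_D = 1.84 − 1.12 × 1.03 = 0.689 V.
But 0.689 V < V_ov = 1.01 V, so the device is actually in triode.
In triode I_D = k_p[V_ov V_SD − ½ V_SD²] and I_D = (V_DD − V_SD)/R_D. Equating: 1.13 V_SD² − 3.278 V_SD + 1.84 = 0, giving V_SD = 0.76 V (the root below V_ov).
I_D = (1.84 − 0.76) / 1.03 = 1.05 mA.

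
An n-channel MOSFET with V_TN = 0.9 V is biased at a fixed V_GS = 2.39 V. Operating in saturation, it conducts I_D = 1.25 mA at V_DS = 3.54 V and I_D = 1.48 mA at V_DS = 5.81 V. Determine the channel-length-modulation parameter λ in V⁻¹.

λ = 0.114 V⁻¹

With V_GS fixed, I_D ∝ (1 + λ V_DS) in saturation, so I_D2/I_D1 = (1 + λ V_DS2)/(1 + λ V_DS1).
1.48/1.25 = 1.184 = (1 + 5.81 λ)/(1 + 3.54 λ).
Solving: λ (I_D1 V_DS2 − I_D2 V_DS1) = I_D2 − I_D1, so λ = (1.48 − 1.25) / (1.25 × 5.81 − 1.48 × 3.54) = 0.23 / 2.02 = 0.114 V⁻¹.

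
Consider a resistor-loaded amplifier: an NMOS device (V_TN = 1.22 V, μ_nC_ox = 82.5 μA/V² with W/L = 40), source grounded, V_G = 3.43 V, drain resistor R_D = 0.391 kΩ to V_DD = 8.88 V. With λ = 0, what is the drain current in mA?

I_D = 8.06 mA

V_GS = V_G = 3.43 V, so V_ov = 3.43 − 1.22 = 2.21 V.
k_n = μ_nC_ox · (W/L) = 3.3 mA/V².
Assume saturation: I_D = ½ k_n V_ov² = 0.5 × 3.3 × 2.21² = 8.06 mA, giving V_DS = V_DD − I_D R_D = 8.88 − 8.06 × 0.391 = 5.73 V.
V_DS = 5.73 V ≥ V_ov = 2.21 V, confirming saturation.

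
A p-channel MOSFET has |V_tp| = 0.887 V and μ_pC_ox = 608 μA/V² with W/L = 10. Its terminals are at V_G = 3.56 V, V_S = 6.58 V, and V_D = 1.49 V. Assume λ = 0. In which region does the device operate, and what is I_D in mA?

V_SG = V_S − V_G = 6.58 − 3.56 = 3.02 V; V_SD = V_S − V_D = 6.58 − 1.49 = 5.09 V.
k_p = μ_pC_ox · (W/L) = 6.08 mA/V².
V_ov = V_SG − |V_tp| = 3.02 − 0.887 = 2.13 V.
Since V_SD = 5.09 V ≥ V_ov = 2.13 V, the device is in saturation.
I_D = ½ k_p V_ov² = 0.5 × 6.08 × 2.13² = 13.8 mA.

Saturation; I_D = 13.8 mA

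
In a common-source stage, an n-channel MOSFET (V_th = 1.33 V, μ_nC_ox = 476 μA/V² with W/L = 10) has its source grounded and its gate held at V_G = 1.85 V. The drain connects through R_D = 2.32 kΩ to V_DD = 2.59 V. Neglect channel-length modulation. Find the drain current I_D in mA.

V_GS = V_G = 1.85 V, so V_ov = 1.85 − 1.33 = 0.52 V.
k_n = μ_nC_ox · (W/L) = 4.76 mA/V².
Assume saturation: I_D = ½ k_n V_ov² = 0.5 × 4.76 × 0.52² = 0.644 mA, giving V_DS = V_DD − I_D R_D = 2.59 − 0.644 × 2.32 = 1.1 V.
V_DS = 1.1 V ≥ V_ov = 0.52 V, confirming saturation.

I_D = 0.644 mA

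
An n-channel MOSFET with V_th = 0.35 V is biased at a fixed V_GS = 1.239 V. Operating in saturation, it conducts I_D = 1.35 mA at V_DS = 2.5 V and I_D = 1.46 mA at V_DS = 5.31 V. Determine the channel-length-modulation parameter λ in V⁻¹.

λ = 0.0313 V⁻¹

With V_GS fixed, I_D ∝ (1 + λ V_DS) in saturation, so I_D2/I_D1 = (1 + λ V_DS2)/(1 + λ V_DS1).
1.46/1.35 = 1.081 = (1 + 5.31 λ)/(1 + 2.5 λ).
Solving: λ (I_D1 V_DS2 − I_D2 V_DS1) = I_D2 − I_D1, so λ = (1.46 − 1.35) / (1.35 × 5.31 − 1.46 × 2.5) = 0.11 / 3.52 = 0.0313 V⁻¹.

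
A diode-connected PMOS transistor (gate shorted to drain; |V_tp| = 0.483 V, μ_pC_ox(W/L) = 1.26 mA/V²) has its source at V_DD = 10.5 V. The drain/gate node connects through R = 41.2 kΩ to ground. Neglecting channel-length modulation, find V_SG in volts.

V_SG = 1.09 V

With gate tied to drain, V_SG = V_SD ≥ V_SG − |V_tp|, so the device is in saturation.
KCL at the drain: ½ k_p (V_SG − |V_tp|)² = (V_DD − V_SG)/R.
Let x = V_SG − 0.483. Then 26 x² + x − 10.02 = 0, giving x = 0.602 V (positive root), so V_SG = 1.09 V.
I_D = (V_DD − V_SG)/R = (10.5 − 1.09) / 41.2 = 0.229 mA.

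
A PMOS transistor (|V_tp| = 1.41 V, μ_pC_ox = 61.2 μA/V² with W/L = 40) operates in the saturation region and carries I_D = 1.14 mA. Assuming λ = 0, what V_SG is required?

V_SG = 2.38 V

k_p = μ_pC_ox · (W/L) = 2.448 mA/V².
In saturation I_D = ½ k_p (V_SG − |V_tp|)², so V_SG − |V_tp| = √(2 I_D / k_p) = √(2 × 1.14 / 2.448) = 0.965 V.
V_SG = 1.41 + 0.965 = 2.38 V.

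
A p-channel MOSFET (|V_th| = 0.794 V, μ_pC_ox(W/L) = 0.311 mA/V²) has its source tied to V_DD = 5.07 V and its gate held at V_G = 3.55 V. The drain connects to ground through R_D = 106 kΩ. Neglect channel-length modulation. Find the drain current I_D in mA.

V_SG = V_DD − V_G = 5.07 − 3.55 = 1.52 V, so V_ov = 1.52 − 0.794 = 0.726 V.
Assume saturation: I_D = ½ k_p V_ov² = 0.5 × 0.311 × 0.726² = 0.082 mA, giving V_SD = V_DD − I_D R_D = 5.07 − 0.082 × 106 = -3.62 V.
But -3.62 V < V_ov = 0.726 V, so the device is actually in triode.
In triode I_D = k_p[V_ov V_SD − ½ V_SD²] and I_D = (V_DD − V_SD)/R_D. Equating: 16.5 V_SD² − 24.93 V_SD + 5.07 = 0, giving V_SD = 0.242 V (the root below V_ov).
I_D = (5.07 − 0.242) / 106 = 0.0455 mA.

I_D = 0.0455 mA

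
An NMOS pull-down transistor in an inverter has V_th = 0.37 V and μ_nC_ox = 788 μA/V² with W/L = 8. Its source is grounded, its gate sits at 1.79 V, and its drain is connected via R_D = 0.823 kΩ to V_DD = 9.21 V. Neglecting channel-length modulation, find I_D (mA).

V_GS = V_G = 1.79 V, so V_ov = 1.79 − 0.37 = 1.42 V.
k_n = μ_nC_ox · (W/L) = 6.304 mA/V².
Assume saturation: I_D = ½ k_n V_ov² = 0.5 × 6.304 × 1.42² = 6.36 mA, giving V_DS = V_DD − I_D R_D = 9.21 − 6.36 × 0.823 = 3.98 V.
V_DS = 3.98 V ≥ V_ov = 1.42 V, confirming saturation.

I_D = 6.36 mA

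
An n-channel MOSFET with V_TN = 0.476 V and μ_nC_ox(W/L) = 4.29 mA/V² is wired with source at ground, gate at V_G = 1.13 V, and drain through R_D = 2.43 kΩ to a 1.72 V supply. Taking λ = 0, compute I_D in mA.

V_GS = V_G = 1.13 V, so V_ov = 1.13 − 0.476 = 0.654 V.
Assume saturation: I_D = ½ k_n V_ov² = 0.5 × 4.29 × 0.654² = 0.917 mA, giving V_DS = V_DD − I_D R_D = 1.72 − 0.917 × 2.43 = -0.509 V.
But -0.509 V < V_ov = 0.654 V, so the device is actually in triode.
In triode I_D = k_n[V_ov V_DS − ½ V_DS²] and I_D = (V_DD − V_DS)/R_D. Equating: 5.21 V_DS² − 7.818 V_DS + 1.72 = 0, giving V_DS = 0.268 V (the root below V_ov).
I_D = (1.72 − 0.268) / 2.43 = 0.598 mA.

I_D = 0.598 mA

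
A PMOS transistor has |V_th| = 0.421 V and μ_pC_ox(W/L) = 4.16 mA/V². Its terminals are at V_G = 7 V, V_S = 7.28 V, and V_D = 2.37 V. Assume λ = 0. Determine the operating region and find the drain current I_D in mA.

V_SG = V_S − V_G = 7.28 − 7 = 0.28 V; V_SD = V_S − V_D = 7.28 − 2.37 = 4.91 V.
V_SG = 0.28 V < |V_th| = 0.421 V, so the transistor is in cutoff.

Cutoff; I_D = 0 mA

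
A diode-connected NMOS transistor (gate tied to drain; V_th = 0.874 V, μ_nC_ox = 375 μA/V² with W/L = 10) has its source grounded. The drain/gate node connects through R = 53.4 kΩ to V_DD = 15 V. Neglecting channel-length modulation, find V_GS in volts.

With gate tied to drain, V_GS = V_DS ≥ V_GS − V_th, so the device is in saturation.
k_n = μ_nC_ox · (W/L) = 3.75 mA/V².
KCL at the drain: ½ k_n (V_GS − V_th)² = (V_DD − V_GS)/R.
Let x = V_GS − 0.874. Then 100 x² + x − 14.13 = 0, giving x = 0.371 V (positive root), so V_GS = 1.24 V.
I_D = (V_DD − V_GS)/R = (15 − 1.24) / 53.4 = 0.258 mA.

V_GS = 1.24 V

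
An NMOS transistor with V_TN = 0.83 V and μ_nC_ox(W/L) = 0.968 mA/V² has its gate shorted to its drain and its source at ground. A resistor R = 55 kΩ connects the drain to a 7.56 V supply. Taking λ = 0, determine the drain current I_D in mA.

I_D = 0.114 mA

With gate tied to drain, V_GS = V_DS ≥ V_GS − V_TN, so the device is in saturation.
KCL at the drain: ½ k_n (V_GS − V_TN)² = (V_DD − V_GS)/R.
Let x = V_GS − 0.83. Then 26.6 x² + x − 6.73 = 0, giving x = 0.484 V (positive root), so V_GS = 1.31 V.
I_D = (V_DD − V_GS)/R = (7.56 − 1.31) / 55 = 0.114 mA.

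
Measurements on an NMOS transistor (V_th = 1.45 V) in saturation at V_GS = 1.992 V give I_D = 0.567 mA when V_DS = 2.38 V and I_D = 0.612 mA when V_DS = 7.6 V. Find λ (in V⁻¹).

λ = 0.0158 V⁻¹

With V_GS fixed, I_D ∝ (1 + λ V_DS) in saturation, so I_D2/I_D1 = (1 + λ V_DS2)/(1 + λ V_DS1).
0.612/0.567 = 1.079 = (1 + 7.6 λ)/(1 + 2.38 λ).
Solving: λ (I_D1 V_DS2 − I_D2 V_DS1) = I_D2 − I_D1, so λ = (0.612 − 0.567) / (0.567 × 7.6 − 0.612 × 2.38) = 0.045 / 2.85 = 0.0158 V⁻¹.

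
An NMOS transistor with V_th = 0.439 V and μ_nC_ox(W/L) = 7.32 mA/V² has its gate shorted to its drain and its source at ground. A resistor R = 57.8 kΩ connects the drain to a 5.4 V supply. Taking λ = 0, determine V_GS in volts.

With gate tied to drain, V_GS = V_DS ≥ V_GS − V_th, so the device is in saturation.
KCL at the drain: ½ k_n (V_GS − V_th)² = (V_DD − V_GS)/R.
Let x = V_GS − 0.439. Then 212 x² + x − 4.961 = 0, giving x = 0.151 V (positive root), so V_GS = 0.59 V.
I_D = (V_DD − V_GS)/R = (5.4 − 0.59) / 57.8 = 0.0832 mA.

V_GS = 0.590 V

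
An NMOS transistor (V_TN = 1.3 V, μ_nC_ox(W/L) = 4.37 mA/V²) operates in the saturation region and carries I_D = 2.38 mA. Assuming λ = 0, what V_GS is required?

V_GS = 2.34 V

In saturation I_D = ½ k_n (V_GS − V_TN)², so V_GS − V_TN = √(2 I_D / k_n) = √(2 × 2.38 / 4.37) = 1.04 V.
V_GS = 1.3 + 1.04 = 2.34 V.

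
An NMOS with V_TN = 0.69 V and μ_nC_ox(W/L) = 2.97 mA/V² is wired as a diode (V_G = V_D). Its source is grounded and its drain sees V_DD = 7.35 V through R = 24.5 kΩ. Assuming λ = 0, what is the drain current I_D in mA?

I_D = 0.255 mA

With gate tied to drain, V_GS = V_DS ≥ V_GS − V_TN, so the device is in saturation.
KCL at the drain: ½ k_n (V_GS − V_TN)² = (V_DD − V_GS)/R.
Let x = V_GS − 0.69. Then 36.4 x² + x − 6.66 = 0, giving x = 0.414 V (positive root), so V_GS = 1.1 V.
I_D = (V_DD − V_GS)/R = (7.35 − 1.1) / 24.5 = 0.255 mA.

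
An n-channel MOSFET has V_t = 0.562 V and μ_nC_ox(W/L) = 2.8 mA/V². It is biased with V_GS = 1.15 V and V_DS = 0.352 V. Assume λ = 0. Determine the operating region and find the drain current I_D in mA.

V_ov = V_GS − V_t = 1.15 − 0.562 = 0.588 V.
Since V_DS = 0.352 V < V_ov = 0.588 V, the device is in the triode region.
I_D = k_n [V_ov · V_DS − ½ V_DS²] = 2.8 × [0.588 × 0.352 − 0.5 × 0.352²] = 0.406 mA.

Triode; I_D = 0.406 mA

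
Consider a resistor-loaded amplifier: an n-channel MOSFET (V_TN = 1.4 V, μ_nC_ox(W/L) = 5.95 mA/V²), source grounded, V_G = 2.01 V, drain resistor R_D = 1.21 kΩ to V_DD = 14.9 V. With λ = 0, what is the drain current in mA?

I_D = 1.11 mA

V_GS = V_G = 2.01 V, so V_ov = 2.01 − 1.4 = 0.61 V.
Assume saturation: I_D = ½ k_n V_ov² = 0.5 × 5.95 × 0.61² = 1.11 mA, giving V_DS = V_DD − I_D R_D = 14.9 − 1.11 × 1.21 = 13.6 V.
V_DS = 13.6 V ≥ V_ov = 0.61 V, confirming saturation.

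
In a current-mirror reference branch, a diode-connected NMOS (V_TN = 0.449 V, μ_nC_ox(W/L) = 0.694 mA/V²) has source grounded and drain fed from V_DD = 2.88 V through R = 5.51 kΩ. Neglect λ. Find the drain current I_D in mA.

I_D = 0.279 mA

With gate tied to drain, V_GS = V_DS ≥ V_GS − V_TN, so the device is in saturation.
KCL at the drain: ½ k_n (V_GS − V_TN)² = (V_DD − V_GS)/R.
Let x = V_GS − 0.449. Then 1.91 x² + x − 2.431 = 0, giving x = 0.896 V (positive root), so V_GS = 1.35 V.
I_D = (V_DD − V_GS)/R = (2.88 − 1.35) / 5.51 = 0.279 mA.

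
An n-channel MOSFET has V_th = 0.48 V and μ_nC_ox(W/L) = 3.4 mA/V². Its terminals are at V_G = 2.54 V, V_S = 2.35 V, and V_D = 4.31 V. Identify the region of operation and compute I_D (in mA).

Cutoff; I_D = 0 mA

V_GS = V_G − V_S = 2.54 − 2.35 = 0.19 V; V_DS = V_D − V_S = 4.31 − 2.35 = 1.96 V.
V_GS = 0.19 V < V_th = 0.48 V, so the transistor is in cutoff.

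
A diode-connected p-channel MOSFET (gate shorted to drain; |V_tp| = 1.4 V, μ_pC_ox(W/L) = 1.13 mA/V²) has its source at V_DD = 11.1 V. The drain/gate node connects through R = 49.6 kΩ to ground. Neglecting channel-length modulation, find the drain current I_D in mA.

I_D = 0.184 mA

With gate tied to drain, V_SG = V_SD ≥ V_SG − |V_tp|, so the device is in saturation.
KCL at the drain: ½ k_p (V_SG − |V_tp|)² = (V_DD − V_SG)/R.
Let x = V_SG − 1.4. Then 28 x² + x − 9.7 = 0, giving x = 0.571 V (positive root), so V_SG = 1.97 V.
I_D = (V_DD − V_SG)/R = (11.1 − 1.97) / 49.6 = 0.184 mA.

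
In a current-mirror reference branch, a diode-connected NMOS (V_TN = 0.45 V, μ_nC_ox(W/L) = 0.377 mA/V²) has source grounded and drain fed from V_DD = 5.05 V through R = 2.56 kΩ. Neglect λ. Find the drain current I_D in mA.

With gate tied to drain, V_GS = V_DS ≥ V_GS − V_TN, so the device is in saturation.
KCL at the drain: ½ k_n (V_GS − V_TN)² = (V_DD − V_GS)/R.
Let x = V_GS − 0.45. Then 0.483 x² + x − 4.6 = 0, giving x = 2.22 V (positive root), so V_GS = 2.67 V.
I_D = (V_DD − V_GS)/R = (5.05 − 2.67) / 2.56 = 0.929 mA.

I_D = 0.929 mA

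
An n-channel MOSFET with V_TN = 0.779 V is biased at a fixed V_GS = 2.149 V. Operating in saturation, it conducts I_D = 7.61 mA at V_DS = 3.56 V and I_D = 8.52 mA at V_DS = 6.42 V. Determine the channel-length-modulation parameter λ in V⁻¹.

λ = 0.0491 V⁻¹

With V_GS fixed, I_D ∝ (1 + λ V_DS) in saturation, so I_D2/I_D1 = (1 + λ V_DS2)/(1 + λ V_DS1).
8.52/7.61 = 1.12 = (1 + 6.42 λ)/(1 + 3.56 λ).
Solving: λ (I_D1 V_DS2 − I_D2 V_DS1) = I_D2 − I_D1, so λ = (8.52 − 7.61) / (7.61 × 6.42 − 8.52 × 3.56) = 0.91 / 18.5 = 0.0491 V⁻¹.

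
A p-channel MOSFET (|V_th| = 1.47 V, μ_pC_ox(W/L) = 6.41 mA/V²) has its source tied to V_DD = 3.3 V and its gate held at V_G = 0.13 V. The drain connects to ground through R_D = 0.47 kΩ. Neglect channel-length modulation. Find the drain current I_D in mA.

V_SG = V_DD − V_G = 3.3 − 0.13 = 3.17 V, so V_ov = 3.17 − 1.47 = 1.7 V.
Assume saturation: I_D = ½ k_p V_ov² = 0.5 × 6.41 × 1.7² = 9.26 mA, giving V_SD = V_DD − I_D R_D = 3.3 − 9.26 × 0.47 = -1.05 V.
But -1.05 V < V_ov = 1.7 V, so the device is actually in triode.
In triode I_D = k_p[V_ov V_SD − ½ V_SD²] and I_D = (V_DD − V_SD)/R_D. Equating: 1.51 V_SD² − 6.122 V_SD + 3.3 = 0, giving V_SD = 0.64 V (the root below V_ov).
I_D = (3.3 − 0.64) / 0.47 = 5.66 mA.

I_D = 5.66 mA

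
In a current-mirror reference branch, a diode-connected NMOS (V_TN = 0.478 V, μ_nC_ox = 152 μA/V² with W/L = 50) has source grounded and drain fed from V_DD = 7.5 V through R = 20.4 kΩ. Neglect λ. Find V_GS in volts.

With gate tied to drain, V_GS = V_DS ≥ V_GS − V_TN, so the device is in saturation.
k_n = μ_nC_ox · (W/L) = 7.6 mA/V².
KCL at the drain: ½ k_n (V_GS − V_TN)² = (V_DD − V_GS)/R.
Let x = V_GS − 0.478. Then 77.5 x² + x − 7.022 = 0, giving x = 0.295 V (positive root), so V_GS = 0.773 V.
I_D = (V_DD − V_GS)/R = (7.5 − 0.773) / 20.4 = 0.33 mA.

V_GS = 0.773 V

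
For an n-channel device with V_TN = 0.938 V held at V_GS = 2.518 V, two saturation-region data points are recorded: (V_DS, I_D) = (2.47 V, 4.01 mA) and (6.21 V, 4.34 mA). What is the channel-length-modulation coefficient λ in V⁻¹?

λ = 0.0233 V⁻¹

With V_GS fixed, I_D ∝ (1 + λ V_DS) in saturation, so I_D2/I_D1 = (1 + λ V_DS2)/(1 + λ V_DS1).
4.34/4.01 = 1.082 = (1 + 6.21 λ)/(1 + 2.47 λ).
Solving: λ (I_D1 V_DS2 − I_D2 V_DS1) = I_D2 − I_D1, so λ = (4.34 − 4.01) / (4.01 × 6.21 − 4.34 × 2.47) = 0.33 / 14.2 = 0.0233 V⁻¹.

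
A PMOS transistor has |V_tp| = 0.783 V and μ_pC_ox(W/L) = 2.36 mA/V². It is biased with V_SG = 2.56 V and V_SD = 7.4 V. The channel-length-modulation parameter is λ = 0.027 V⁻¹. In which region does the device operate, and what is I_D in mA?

V_ov = V_SG − |V_tp| = 2.56 − 0.783 = 1.78 V.
Since V_SD = 7.4 V ≥ V_ov = 1.78 V, the device is in saturation.
I_D = ½ k_p V_ov² (1 + λ V_SD) = 0.5 × 2.36 × 1.78² × (1 + 0.027 × 7.4) = 4.47 mA.

Saturation; I_D = 4.47 mA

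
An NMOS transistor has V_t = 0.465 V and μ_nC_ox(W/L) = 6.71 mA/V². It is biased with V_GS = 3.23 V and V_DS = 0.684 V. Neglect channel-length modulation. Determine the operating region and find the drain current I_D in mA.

Triode; I_D = 11.1 mA

V_ov = V_GS − V_t = 3.23 − 0.465 = 2.77 V.
Since V_DS = 0.684 V < V_ov = 2.77 V, the device is in the triode region.
I_D = k_n [V_ov · V_DS − ½ V_DS²] = 6.71 × [2.77 × 0.684 − 0.5 × 0.684²] = 11.1 mA.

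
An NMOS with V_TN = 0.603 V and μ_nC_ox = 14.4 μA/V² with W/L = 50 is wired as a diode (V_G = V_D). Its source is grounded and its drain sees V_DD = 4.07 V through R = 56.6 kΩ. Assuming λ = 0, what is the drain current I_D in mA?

With gate tied to drain, V_GS = V_DS ≥ V_GS − V_TN, so the device is in saturation.
k_n = μ_nC_ox · (W/L) = 0.72 mA/V².
KCL at the drain: ½ k_n (V_GS − V_TN)² = (V_DD − V_GS)/R.
Let x = V_GS − 0.603. Then 20.4 x² + x − 3.467 = 0, giving x = 0.389 V (positive root), so V_GS = 0.992 V.
I_D = (V_DD − V_GS)/R = (4.07 − 0.992) / 56.6 = 0.0544 mA.

I_D = 0.0544 mA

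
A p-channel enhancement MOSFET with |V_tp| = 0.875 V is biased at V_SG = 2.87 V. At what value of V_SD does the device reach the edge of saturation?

The boundary between triode and saturation is V_SD = V_SG − |V_tp| = V_ov.
V_ov = 2.87 − 0.875 = 2 V.

V_SD,sat = 2.00 V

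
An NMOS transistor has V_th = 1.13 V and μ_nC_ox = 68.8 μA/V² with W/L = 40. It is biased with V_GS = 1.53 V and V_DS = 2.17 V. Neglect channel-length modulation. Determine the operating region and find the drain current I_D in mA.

k_n = μ_nC_ox · (W/L) = 2.752 mA/V².
V_ov = V_GS − V_th = 1.53 − 1.13 = 0.4 V.
Since V_DS = 2.17 V ≥ V_ov = 0.4 V, the device is in saturation.
I_D = ½ k_n V_ov² = 0.5 × 2.752 × 0.4² = 0.22 mA.

Saturation; I_D = 0.220 mA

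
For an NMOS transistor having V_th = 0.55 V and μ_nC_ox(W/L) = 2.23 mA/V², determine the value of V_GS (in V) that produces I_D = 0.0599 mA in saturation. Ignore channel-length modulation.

In saturation I_D = ½ k_n (V_GS − V_th)², so V_GS − V_th = √(2 I_D / k_n) = √(2 × 0.0599 / 2.23) = 0.232 V.
V_GS = 0.55 + 0.232 = 0.782 V.

V_GS = 0.782 V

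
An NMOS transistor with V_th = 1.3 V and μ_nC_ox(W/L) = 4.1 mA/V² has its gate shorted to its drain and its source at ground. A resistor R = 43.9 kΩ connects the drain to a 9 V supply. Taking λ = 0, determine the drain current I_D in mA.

With gate tied to drain, V_GS = V_DS ≥ V_GS − V_th, so the device is in saturation.
KCL at the drain: ½ k_n (V_GS − V_th)² = (V_DD − V_GS)/R.
Let x = V_GS − 1.3. Then 90 x² + x − 7.7 = 0, giving x = 0.287 V (positive root), so V_GS = 1.59 V.
I_D = (V_DD − V_GS)/R = (9 − 1.59) / 43.9 = 0.169 mA.

I_D = 0.169 mA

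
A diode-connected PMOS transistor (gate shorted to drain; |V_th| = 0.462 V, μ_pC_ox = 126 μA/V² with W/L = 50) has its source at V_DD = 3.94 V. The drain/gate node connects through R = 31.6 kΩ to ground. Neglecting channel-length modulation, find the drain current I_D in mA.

With gate tied to drain, V_SG = V_SD ≥ V_SG − |V_th|, so the device is in saturation.
k_p = μ_pC_ox · (W/L) = 6.3 mA/V².
KCL at the drain: ½ k_p (V_SG − |V_th|)² = (V_DD − V_SG)/R.
Let x = V_SG − 0.462. Then 99.5 x² + x − 3.478 = 0, giving x = 0.182 V (positive root), so V_SG = 0.644 V.
I_D = (V_DD − V_SG)/R = (3.94 − 0.644) / 31.6 = 0.104 mA.

I_D = 0.104 mA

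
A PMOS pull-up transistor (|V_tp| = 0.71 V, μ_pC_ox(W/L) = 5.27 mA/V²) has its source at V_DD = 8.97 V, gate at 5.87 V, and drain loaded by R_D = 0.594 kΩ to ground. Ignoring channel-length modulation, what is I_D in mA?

I_D = 12.7 mA

V_SG = V_DD − V_G = 8.97 − 5.87 = 3.1 V, so V_ov = 3.1 − 0.71 = 2.39 V.
Assume saturation: I_D = ½ k_p V_ov² = 0.5 × 5.27 × 2.39² = 15.1 mA, giving V_SD = V_DD − I_D R_D = 8.97 − 15.1 × 0.594 = 0.0295 V.
But 0.0295 V < V_ov = 2.39 V, so the device is actually in triode.
In triode I_D = k_p[V_ov V_SD − ½ V_SD²] and I_D = (V_DD − V_SD)/R_D. Equating: 1.57 V_SD² − 8.482 V_SD + 8.97 = 0, giving V_SD = 1.44 V (the root below V_ov).
I_D = (8.97 − 1.44) / 0.594 = 12.7 mA.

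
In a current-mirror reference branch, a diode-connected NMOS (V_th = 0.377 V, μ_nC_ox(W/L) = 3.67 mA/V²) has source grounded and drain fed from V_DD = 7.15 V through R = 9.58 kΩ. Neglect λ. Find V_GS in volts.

With gate tied to drain, V_GS = V_DS ≥ V_GS − V_th, so the device is in saturation.
KCL at the drain: ½ k_n (V_GS − V_th)² = (V_DD − V_GS)/R.
Let x = V_GS − 0.377. Then 17.6 x² + x − 6.773 = 0, giving x = 0.593 V (positive root), so V_GS = 0.97 V.
I_D = (V_DD − V_GS)/R = (7.15 − 0.97) / 9.58 = 0.645 mA.

V_GS = 0.970 V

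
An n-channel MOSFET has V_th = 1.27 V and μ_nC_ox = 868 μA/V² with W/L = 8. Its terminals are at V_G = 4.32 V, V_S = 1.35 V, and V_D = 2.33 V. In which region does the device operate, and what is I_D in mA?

Triode; I_D = 8.23 mA

V_GS = V_G − V_S = 4.32 − 1.35 = 2.97 V; V_DS = V_D − V_S = 2.33 − 1.35 = 0.98 V.
k_n = μ_nC_ox · (W/L) = 6.944 mA/V².
V_ov = V_GS − V_th = 2.97 − 1.27 = 1.7 V.
Since V_DS = 0.98 V < V_ov = 1.7 V, the device is in the triode region.
I_D = k_n [V_ov · V_DS − ½ V_DS²] = 6.944 × [1.7 × 0.98 − 0.5 × 0.98²] = 8.23 mA.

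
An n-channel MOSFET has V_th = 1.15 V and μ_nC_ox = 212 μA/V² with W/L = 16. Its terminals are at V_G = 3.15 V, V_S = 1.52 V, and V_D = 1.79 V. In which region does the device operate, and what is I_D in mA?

V_GS = V_G − V_S = 3.15 − 1.52 = 1.63 V; V_DS = V_D − V_S = 1.79 − 1.52 = 0.27 V.
k_n = μ_nC_ox · (W/L) = 3.392 mA/V².
V_ov = V_GS − V_th = 1.63 − 1.15 = 0.48 V.
Since V_DS = 0.27 V < V_ov = 0.48 V, the device is in the triode region.
I_D = k_n [V_ov · V_DS − ½ V_DS²] = 3.392 × [0.48 × 0.27 − 0.5 × 0.27²] = 0.316 mA.

Triode; I_D = 0.316 mA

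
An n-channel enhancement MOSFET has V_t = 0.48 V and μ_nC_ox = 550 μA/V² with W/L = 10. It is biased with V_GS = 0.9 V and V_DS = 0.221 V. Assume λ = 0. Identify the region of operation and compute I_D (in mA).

Triode; I_D = 0.376 mA

k_n = μ_nC_ox · (W/L) = 5.5 mA/V².
V_ov = V_GS − V_t = 0.9 − 0.48 = 0.42 V.
Since V_DS = 0.221 V < V_ov = 0.42 V, the device is in the triode region.
I_D = k_n [V_ov · V_DS − ½ V_DS²] = 5.5 × [0.42 × 0.221 − 0.5 × 0.221²] = 0.376 mA.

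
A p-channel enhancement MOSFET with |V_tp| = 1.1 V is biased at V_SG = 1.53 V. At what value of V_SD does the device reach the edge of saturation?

V_SD,sat = 0.430 V

The boundary between triode and saturation is V_SD = V_SG − |V_tp| = V_ov.
V_ov = 1.53 − 1.1 = 0.43 V.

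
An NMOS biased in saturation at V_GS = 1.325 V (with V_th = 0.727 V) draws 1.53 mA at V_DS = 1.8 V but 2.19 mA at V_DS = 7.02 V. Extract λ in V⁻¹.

λ = 0.0971 V⁻¹

With V_GS fixed, I_D ∝ (1 + λ V_DS) in saturation, so I_D2/I_D1 = (1 + λ V_DS2)/(1 + λ V_DS1).
2.19/1.53 = 1.431 = (1 + 7.02 λ)/(1 + 1.8 λ).
Solving: λ (I_D1 V_DS2 − I_D2 V_DS1) = I_D2 − I_D1, so λ = (2.19 − 1.53) / (1.53 × 7.02 − 2.19 × 1.8) = 0.66 / 6.8 = 0.0971 V⁻¹.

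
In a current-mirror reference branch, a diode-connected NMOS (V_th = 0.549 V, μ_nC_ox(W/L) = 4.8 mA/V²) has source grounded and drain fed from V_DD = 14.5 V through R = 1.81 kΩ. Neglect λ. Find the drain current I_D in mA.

With gate tied to drain, V_GS = V_DS ≥ V_GS − V_th, so the device is in saturation.
KCL at the drain: ½ k_n (V_GS − V_th)² = (V_DD − V_GS)/R.
Let x = V_GS − 0.549. Then 4.34 x² + x − 13.95 = 0, giving x = 1.68 V (positive root), so V_GS = 2.23 V.
I_D = (V_DD − V_GS)/R = (14.5 − 2.23) / 1.81 = 6.78 mA.

I_D = 6.78 mA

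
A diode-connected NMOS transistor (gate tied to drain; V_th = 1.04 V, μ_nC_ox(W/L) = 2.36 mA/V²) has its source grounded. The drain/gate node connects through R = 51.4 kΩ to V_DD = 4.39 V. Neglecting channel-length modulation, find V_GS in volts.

With gate tied to drain, V_GS = V_DS ≥ V_GS − V_th, so the device is in saturation.
KCL at the drain: ½ k_n (V_GS − V_th)² = (V_DD − V_GS)/R.
Let x = V_GS − 1.04. Then 60.7 x² + x − 3.35 = 0, giving x = 0.227 V (positive root), so V_GS = 1.27 V.
I_D = (V_DD − V_GS)/R = (4.39 − 1.27) / 51.4 = 0.0608 mA.

V_GS = 1.27 V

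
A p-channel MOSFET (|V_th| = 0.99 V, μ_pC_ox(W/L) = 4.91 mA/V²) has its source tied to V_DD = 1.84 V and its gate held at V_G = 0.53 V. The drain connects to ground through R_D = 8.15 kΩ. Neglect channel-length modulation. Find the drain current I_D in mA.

V_SG = V_DD − V_G = 1.84 − 0.53 = 1.31 V, so V_ov = 1.31 − 0.99 = 0.32 V.
Assume saturation: I_D = ½ k_p V_ov² = 0.5 × 4.91 × 0.32² = 0.251 mA, giving V_SD = V_DD − I_D R_D = 1.84 − 0.251 × 8.15 = -0.209 V.
But -0.209 V < V_ov = 0.32 V, so the device is actually in triode.
In triode I_D = k_p[V_ov V_SD − ½ V_SD²] and I_D = (V_DD − V_SD)/R_D. Equating: 20 V_SD² − 13.81 V_SD + 1.84 = 0, giving V_SD = 0.181 V (the root below V_ov).
I_D = (1.84 − 0.181) / 8.15 = 0.204 mA.

I_D = 0.204 mA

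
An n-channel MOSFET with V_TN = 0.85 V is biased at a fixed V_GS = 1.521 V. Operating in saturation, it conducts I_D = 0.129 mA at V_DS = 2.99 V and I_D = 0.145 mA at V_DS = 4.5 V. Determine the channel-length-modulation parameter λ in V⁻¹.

λ = 0.109 V⁻¹

With V_GS fixed, I_D ∝ (1 + λ V_DS) in saturation, so I_D2/I_D1 = (1 + λ V_DS2)/(1 + λ V_DS1).
0.145/0.129 = 1.124 = (1 + 4.5 λ)/(1 + 2.99 λ).
Solving: λ (I_D1 V_DS2 − I_D2 V_DS1) = I_D2 − I_D1, so λ = (0.145 − 0.129) / (0.129 × 4.5 − 0.145 × 2.99) = 0.016 / 0.147 = 0.109 V⁻¹.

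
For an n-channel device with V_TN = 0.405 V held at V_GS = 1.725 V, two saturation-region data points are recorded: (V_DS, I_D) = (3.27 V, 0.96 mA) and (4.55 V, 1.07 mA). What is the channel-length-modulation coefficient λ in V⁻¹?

With V_GS fixed, I_D ∝ (1 + λ V_DS) in saturation, so I_D2/I_D1 = (1 + λ V_DS2)/(1 + λ V_DS1).
1.07/0.96 = 1.115 = (1 + 4.55 λ)/(1 + 3.27 λ).
Solving: λ (I_D1 V_DS2 − I_D2 V_DS1) = I_D2 − I_D1, so λ = (1.07 − 0.96) / (0.96 × 4.55 − 1.07 × 3.27) = 0.11 / 0.869 = 0.127 V⁻¹.

λ = 0.127 V⁻¹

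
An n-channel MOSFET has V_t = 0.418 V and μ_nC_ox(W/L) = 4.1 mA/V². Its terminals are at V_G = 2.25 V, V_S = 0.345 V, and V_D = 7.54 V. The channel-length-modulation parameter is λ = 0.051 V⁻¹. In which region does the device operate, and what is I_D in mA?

V_GS = V_G − V_S = 2.25 − 0.345 = 1.91 V; V_DS = V_D − V_S = 7.54 − 0.345 = 7.2 V.
V_ov = V_GS − V_t = 1.91 − 0.418 = 1.49 V.
Since V_DS = 7.2 V ≥ V_ov = 1.49 V, the device is in saturation.
I_D = ½ k_n V_ov² (1 + λ V_DS) = 0.5 × 4.1 × 1.49² × (1 + 0.051 × 7.2) = 6.2 mA.

Saturation; I_D = 6.20 mA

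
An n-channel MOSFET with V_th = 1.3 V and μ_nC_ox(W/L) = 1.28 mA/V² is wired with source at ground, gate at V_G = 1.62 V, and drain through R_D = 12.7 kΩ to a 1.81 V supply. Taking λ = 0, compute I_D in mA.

V_GS = V_G = 1.62 V, so V_ov = 1.62 − 1.3 = 0.32 V.
Assume saturation: I_D = ½ k_n V_ov² = 0.5 × 1.28 × 0.32² = 0.0655 mA, giving V_DS = V_DD − I_D R_D = 1.81 − 0.0655 × 12.7 = 0.978 V.
V_DS = 0.978 V ≥ V_ov = 0.32 V, confirming saturation.

I_D = 0.0655 mA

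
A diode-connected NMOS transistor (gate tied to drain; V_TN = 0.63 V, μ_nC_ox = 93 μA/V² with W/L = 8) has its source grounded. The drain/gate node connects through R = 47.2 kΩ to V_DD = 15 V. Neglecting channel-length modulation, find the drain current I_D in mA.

I_D = 0.286 mA

With gate tied to drain, V_GS = V_DS ≥ V_GS − V_TN, so the device is in saturation.
k_n = μ_nC_ox · (W/L) = 0.744 mA/V².
KCL at the drain: ½ k_n (V_GS − V_TN)² = (V_DD − V_GS)/R.
Let x = V_GS − 0.63. Then 17.6 x² + x − 14.37 = 0, giving x = 0.877 V (positive root), so V_GS = 1.51 V.
I_D = (V_DD − V_GS)/R = (15 − 1.51) / 47.2 = 0.286 mA.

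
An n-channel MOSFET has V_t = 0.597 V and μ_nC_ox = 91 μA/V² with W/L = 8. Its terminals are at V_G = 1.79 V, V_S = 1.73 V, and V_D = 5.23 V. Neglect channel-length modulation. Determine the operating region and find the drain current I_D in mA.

Cutoff; I_D = 0 mA

V_GS = V_G − V_S = 1.79 − 1.73 = 0.06 V; V_DS = V_D − V_S = 5.23 − 1.73 = 3.5 V.
V_GS = 0.06 V < V_t = 0.597 V, so the transistor is in cutoff.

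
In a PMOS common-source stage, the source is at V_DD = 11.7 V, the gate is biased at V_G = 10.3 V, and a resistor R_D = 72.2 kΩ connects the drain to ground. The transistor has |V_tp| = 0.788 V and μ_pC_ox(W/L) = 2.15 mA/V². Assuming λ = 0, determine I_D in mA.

V_SG = V_DD − V_G = 11.7 − 10.3 = 1.4 V, so V_ov = 1.4 − 0.788 = 0.612 V.
Assume saturation: I_D = ½ k_p V_ov² = 0.5 × 2.15 × 0.612² = 0.403 mA, giving V_SD = V_DD − I_D R_D = 11.7 − 0.403 × 72.2 = -17.4 V.
But -17.4 V < V_ov = 0.612 V, so the device is actually in triode.
In triode I_D = k_p[V_ov V_SD − ½ V_SD²] and I_D = (V_DD − V_SD)/R_D. Equating: 77.6 V_SD² − 96 V_SD + 11.7 = 0, giving V_SD = 0.137 V (the root below V_ov).
I_D = (11.7 − 0.137) / 72.2 = 0.16 mA.

I_D = 0.160 mA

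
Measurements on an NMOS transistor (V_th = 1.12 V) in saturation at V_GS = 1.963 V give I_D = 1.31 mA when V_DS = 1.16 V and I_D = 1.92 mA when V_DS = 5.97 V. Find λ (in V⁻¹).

With V_GS fixed, I_D ∝ (1 + λ V_DS) in saturation, so I_D2/I_D1 = (1 + λ V_DS2)/(1 + λ V_DS1).
1.92/1.31 = 1.466 = (1 + 5.97 λ)/(1 + 1.16 λ).
Solving: λ (I_D1 V_DS2 − I_D2 V_DS1) = I_D2 − I_D1, so λ = (1.92 − 1.31) / (1.31 × 5.97 − 1.92 × 1.16) = 0.61 / 5.59 = 0.109 V⁻¹.

λ = 0.109 V⁻¹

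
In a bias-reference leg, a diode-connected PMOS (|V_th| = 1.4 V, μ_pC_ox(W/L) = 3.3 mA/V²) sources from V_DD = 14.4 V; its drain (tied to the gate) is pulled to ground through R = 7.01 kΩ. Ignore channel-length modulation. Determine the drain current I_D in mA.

With gate tied to drain, V_SG = V_SD ≥ V_SG − |V_th|, so the device is in saturation.
KCL at the drain: ½ k_p (V_SG − |V_th|)² = (V_DD − V_SG)/R.
Let x = V_SG − 1.4. Then 11.6 x² + x − 13 = 0, giving x = 1.02 V (positive root), so V_SG = 2.42 V.
I_D = (V_DD − V_SG)/R = (14.4 − 2.42) / 7.01 = 1.71 mA.

I_D = 1.71 mA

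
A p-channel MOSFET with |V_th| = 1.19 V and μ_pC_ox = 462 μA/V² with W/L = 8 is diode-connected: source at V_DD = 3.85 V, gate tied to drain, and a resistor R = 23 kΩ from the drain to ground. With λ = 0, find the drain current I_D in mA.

With gate tied to drain, V_SG = V_SD ≥ V_SG − |V_th|, so the device is in saturation.
k_p = μ_pC_ox · (W/L) = 3.696 mA/V².
KCL at the drain: ½ k_p (V_SG − |V_th|)² = (V_DD − V_SG)/R.
Let x = V_SG − 1.19. Then 42.5 x² + x − 2.66 = 0, giving x = 0.239 V (positive root), so V_SG = 1.43 V.
I_D = (V_DD − V_SG)/R = (3.85 − 1.43) / 23 = 0.105 mA.

I_D = 0.105 mA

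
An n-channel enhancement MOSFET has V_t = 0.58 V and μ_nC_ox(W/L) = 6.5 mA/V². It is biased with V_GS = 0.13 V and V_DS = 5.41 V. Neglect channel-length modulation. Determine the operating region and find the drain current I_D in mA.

Cutoff; I_D = 0 mA

V_GS = 0.13 V < V_t = 0.58 V, so the transistor is in cutoff.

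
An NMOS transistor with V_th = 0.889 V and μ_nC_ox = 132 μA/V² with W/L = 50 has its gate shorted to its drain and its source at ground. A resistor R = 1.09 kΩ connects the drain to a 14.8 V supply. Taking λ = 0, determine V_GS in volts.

V_GS = 2.72 V

With gate tied to drain, V_GS = V_DS ≥ V_GS − V_th, so the device is in saturation.
k_n = μ_nC_ox · (W/L) = 6.6 mA/V².
KCL at the drain: ½ k_n (V_GS − V_th)² = (V_DD − V_GS)/R.
Let x = V_GS − 0.889. Then 3.6 x² + x − 13.91 = 0, giving x = 1.83 V (positive root), so V_GS = 2.72 V.
I_D = (V_DD − V_GS)/R = (14.8 − 2.72) / 1.09 = 11.1 mA.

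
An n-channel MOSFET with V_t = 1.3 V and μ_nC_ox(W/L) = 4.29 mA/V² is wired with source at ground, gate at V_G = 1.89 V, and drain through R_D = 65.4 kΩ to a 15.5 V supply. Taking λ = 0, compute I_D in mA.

I_D = 0.235 mA

V_GS = V_G = 1.89 V, so V_ov = 1.89 − 1.3 = 0.59 V.
Assume saturation: I_D = ½ k_n V_ov² = 0.5 × 4.29 × 0.59² = 0.747 mA, giving V_DS = V_DD − I_D R_D = 15.5 − 0.747 × 65.4 = -33.3 V.
But -33.3 V < V_ov = 0.59 V, so the device is actually in triode.
In triode I_D = k_n[V_ov V_DS − ½ V_DS²] and I_D = (V_DD − V_DS)/R_D. Equating: 140 V_DS² − 166.5 V_DS + 15.5 = 0, giving V_DS = 0.102 V (the root below V_ov).
I_D = (15.5 − 0.102) / 65.4 = 0.235 mA.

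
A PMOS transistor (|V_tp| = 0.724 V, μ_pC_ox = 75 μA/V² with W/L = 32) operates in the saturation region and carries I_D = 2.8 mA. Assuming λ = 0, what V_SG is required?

k_p = μ_pC_ox · (W/L) = 2.4 mA/V².
In saturation I_D = ½ k_p (V_SG − |V_tp|)², so V_SG − |V_tp| = √(2 I_D / k_p) = √(2 × 2.8 / 2.4) = 1.53 V.
V_SG = 0.724 + 1.53 = 2.25 V.

V_SG = 2.25 V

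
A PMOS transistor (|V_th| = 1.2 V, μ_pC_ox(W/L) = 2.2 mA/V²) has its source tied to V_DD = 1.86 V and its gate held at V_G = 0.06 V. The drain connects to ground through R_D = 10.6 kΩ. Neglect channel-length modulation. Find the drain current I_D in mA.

V_SG = V_DD − V_G = 1.86 − 0.06 = 1.8 V, so V_ov = 1.8 − 1.2 = 0.6 V.
Assume saturation: I_D = ½ k_p V_ov² = 0.5 × 2.2 × 0.6² = 0.396 mA, giving V_SD = V_DD − I_D R_D = 1.86 − 0.396 × 10.6 = -2.34 V.
But -2.34 V < V_ov = 0.6 V, so the device is actually in triode.
In triode I_D = k_p[V_ov V_SD − ½ V_SD²] and I_D = (V_DD − V_SD)/R_D. Equating: 11.7 V_SD² − 14.99 V_SD + 1.86 = 0, giving V_SD = 0.139 V (the root below V_ov).
I_D = (1.86 − 0.139) / 10.6 = 0.162 mA.

I_D = 0.162 mA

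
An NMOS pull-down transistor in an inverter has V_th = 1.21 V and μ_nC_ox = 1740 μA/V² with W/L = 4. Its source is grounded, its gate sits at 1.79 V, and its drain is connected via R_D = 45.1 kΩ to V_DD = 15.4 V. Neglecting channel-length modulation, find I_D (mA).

I_D = 0.339 mA

V_GS = V_G = 1.79 V, so V_ov = 1.79 − 1.21 = 0.58 V.
k_n = μ_nC_ox · (W/L) = 6.96 mA/V².
Assume saturation: I_D = ½ k_n V_ov² = 0.5 × 6.96 × 0.58² = 1.17 mA, giving V_DS = V_DD − I_D R_D = 15.4 − 1.17 × 45.1 = -37.4 V.
But -37.4 V < V_ov = 0.58 V, so the device is actually in triode.
In triode I_D = k_n[V_ov V_DS − ½ V_DS²] and I_D = (V_DD − V_DS)/R_D. Equating: 157 V_DS² − 183.1 V_DS + 15.4 = 0, giving V_DS = 0.0913 V (the root below V_ov).
I_D = (15.4 − 0.0913) / 45.1 = 0.339 mA.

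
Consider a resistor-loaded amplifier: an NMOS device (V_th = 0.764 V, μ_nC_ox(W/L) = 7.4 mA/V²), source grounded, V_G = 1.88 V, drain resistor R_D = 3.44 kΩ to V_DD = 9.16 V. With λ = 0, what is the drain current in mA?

I_D = 2.55 mA

V_GS = V_G = 1.88 V, so V_ov = 1.88 − 0.764 = 1.12 V.
Assume saturation: I_D = ½ k_n V_ov² = 0.5 × 7.4 × 1.12² = 4.61 mA, giving V_DS = V_DD − I_D R_D = 9.16 − 4.61 × 3.44 = -6.69 V.
But -6.69 V < V_ov = 1.12 V, so the device is actually in triode.
In triode I_D = k_n[V_ov V_DS − ½ V_DS²] and I_D = (V_DD − V_DS)/R_D. Equating: 12.7 V_DS² − 29.41 V_DS + 9.16 = 0, giving V_DS = 0.371 V (the root below V_ov).
I_D = (9.16 − 0.371) / 3.44 = 2.55 mA.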